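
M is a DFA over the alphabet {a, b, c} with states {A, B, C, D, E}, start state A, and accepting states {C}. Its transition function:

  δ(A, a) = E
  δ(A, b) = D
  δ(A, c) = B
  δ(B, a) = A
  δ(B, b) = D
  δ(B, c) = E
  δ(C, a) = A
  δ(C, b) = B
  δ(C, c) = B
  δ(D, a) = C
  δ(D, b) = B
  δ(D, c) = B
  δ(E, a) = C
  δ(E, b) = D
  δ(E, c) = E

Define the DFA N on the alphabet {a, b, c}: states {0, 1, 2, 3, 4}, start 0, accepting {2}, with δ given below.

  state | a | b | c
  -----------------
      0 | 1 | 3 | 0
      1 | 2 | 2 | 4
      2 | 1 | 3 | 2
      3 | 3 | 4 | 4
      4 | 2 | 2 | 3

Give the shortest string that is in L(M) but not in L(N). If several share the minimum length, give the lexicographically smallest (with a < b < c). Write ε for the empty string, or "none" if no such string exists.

ba

The string ba is accepted by M but not by N.
No shorter string lies in the difference, and ba is the lexicographically first length-2 string in L(M) \ L(N).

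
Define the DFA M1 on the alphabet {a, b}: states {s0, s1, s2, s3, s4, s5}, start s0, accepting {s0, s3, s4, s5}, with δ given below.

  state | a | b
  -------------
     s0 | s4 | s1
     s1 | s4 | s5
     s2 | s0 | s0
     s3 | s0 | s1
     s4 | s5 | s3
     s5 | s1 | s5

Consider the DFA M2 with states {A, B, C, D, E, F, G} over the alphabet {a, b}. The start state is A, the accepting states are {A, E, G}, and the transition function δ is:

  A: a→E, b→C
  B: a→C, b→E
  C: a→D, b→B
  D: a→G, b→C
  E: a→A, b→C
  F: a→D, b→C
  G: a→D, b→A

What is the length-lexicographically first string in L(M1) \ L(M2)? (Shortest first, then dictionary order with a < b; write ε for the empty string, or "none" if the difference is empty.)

ab

The string ab is accepted by M1 but not by M2.
No shorter string lies in the difference, and ab is the lexicographically first length-2 string in L(M1) \ L(M2).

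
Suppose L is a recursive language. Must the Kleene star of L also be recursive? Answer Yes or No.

For an input w of length n, decide by dynamic programming over positions 0..n whether w factors into blocks from L, calling the decider for L on each of the O(n²) substrings; every call halts, so this decides L*.
So the recursive languages are closed under Kleene star.

Yes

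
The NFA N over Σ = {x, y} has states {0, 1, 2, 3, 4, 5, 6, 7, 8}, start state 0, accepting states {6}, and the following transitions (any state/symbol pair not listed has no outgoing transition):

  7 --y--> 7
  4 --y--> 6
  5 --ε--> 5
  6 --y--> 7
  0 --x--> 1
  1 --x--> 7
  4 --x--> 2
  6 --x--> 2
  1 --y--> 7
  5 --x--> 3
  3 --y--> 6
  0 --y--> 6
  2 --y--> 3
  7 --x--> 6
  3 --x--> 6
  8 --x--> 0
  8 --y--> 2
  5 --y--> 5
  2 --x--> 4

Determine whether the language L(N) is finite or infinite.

State 6 is reachable from the start and can reach an accepting state, and it lies on the cycle 6 → 2 → 3 → 6.
Traversing that cycle any number of times yields accepted strings of unbounded length, so the language is infinite.

infinite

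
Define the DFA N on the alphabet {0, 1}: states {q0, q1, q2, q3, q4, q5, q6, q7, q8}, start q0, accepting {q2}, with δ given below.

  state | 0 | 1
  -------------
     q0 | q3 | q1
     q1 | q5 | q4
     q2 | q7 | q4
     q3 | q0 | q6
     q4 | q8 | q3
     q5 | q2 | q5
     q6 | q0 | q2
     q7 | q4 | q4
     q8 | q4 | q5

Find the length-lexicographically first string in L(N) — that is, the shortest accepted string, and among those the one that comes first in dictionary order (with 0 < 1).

011

A breadth-first search from q0 reaches an accepting state first via the path q0 → q3 → q6 → q2 on input 011.
No string of length < 3 is accepted (BFS exhausts all shorter strings without reaching an accepting state), and 011 is the lexicographically least accepting string of length 3.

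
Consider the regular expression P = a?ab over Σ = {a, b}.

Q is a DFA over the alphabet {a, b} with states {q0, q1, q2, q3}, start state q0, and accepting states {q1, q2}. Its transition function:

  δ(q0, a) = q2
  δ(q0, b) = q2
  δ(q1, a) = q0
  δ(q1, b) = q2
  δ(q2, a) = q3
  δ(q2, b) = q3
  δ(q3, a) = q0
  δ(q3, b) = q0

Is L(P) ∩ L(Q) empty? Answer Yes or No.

Yes

Converting the expression P to a DFA (subset construction, then merging equivalent states) gives the minimal DFA with states {p0, p1, p2, p3, p4}, start state p0, accepting states {p4} and transitions p0: a→p1, b→p2; p1: a→p3, b→p4; p2: a→p2, b→p2; p3: a→p2, b→p4; p4: a→p2, b→p2.
Exploring the product automaton P × Q from the start pair (p0, q0), following both machines on each input symbol, reaches 8 state pairs: (p0, q0), (p1, q2), (p2, q2), (p3, q3), (p4, q3), (p2, q3), (p2, q0), (p4, q0).
P accepts in {p4} and Q accepts in {q1, q2}; no reachable pair has both components accepting, so no string drives both machines to acceptance simultaneously and L(P) ∩ L(Q) = ∅.
So no string is accepted by both, and the intersection is empty.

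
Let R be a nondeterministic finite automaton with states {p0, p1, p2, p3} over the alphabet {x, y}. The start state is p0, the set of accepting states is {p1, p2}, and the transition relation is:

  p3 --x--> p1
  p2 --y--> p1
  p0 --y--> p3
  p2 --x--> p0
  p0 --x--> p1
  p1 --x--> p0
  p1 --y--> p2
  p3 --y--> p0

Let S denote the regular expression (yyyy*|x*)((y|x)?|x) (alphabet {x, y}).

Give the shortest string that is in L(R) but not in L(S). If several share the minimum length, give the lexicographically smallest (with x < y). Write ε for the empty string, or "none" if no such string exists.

yx

The string yx is accepted by R but not by S.
No shorter string lies in the difference, and yx is the lexicographically first length-2 string in L(R) \ L(S).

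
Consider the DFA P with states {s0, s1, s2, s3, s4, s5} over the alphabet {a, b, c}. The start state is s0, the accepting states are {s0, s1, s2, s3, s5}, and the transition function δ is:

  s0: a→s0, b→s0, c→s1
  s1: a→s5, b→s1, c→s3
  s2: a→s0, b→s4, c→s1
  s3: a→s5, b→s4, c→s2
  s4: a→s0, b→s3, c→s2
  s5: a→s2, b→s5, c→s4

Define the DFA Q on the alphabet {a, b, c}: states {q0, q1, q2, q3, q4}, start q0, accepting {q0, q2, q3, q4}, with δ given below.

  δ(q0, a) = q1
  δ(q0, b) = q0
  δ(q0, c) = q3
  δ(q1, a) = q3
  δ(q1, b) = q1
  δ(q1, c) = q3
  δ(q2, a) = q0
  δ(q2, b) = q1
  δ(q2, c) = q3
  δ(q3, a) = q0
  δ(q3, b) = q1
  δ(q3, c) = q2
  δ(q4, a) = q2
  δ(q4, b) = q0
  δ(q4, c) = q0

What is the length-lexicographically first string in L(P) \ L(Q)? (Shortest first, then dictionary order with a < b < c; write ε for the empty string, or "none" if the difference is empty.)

The string a is accepted by P but not by Q.
No shorter string lies in the difference, and a is the lexicographically first length-1 string in L(P) \ L(Q).

a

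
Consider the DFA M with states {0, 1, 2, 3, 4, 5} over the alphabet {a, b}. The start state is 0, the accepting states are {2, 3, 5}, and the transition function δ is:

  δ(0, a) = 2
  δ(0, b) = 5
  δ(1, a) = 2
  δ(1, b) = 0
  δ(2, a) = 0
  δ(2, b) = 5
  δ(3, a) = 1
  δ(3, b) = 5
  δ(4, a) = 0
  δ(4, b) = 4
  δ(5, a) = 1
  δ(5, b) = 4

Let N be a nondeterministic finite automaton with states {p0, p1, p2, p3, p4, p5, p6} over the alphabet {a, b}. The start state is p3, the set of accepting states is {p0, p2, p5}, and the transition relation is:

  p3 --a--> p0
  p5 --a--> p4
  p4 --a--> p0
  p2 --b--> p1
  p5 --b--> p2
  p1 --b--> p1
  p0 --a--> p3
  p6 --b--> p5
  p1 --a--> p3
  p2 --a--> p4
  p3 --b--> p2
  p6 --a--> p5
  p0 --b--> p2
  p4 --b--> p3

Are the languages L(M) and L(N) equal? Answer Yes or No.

Yes

Exploring the product automaton M × N from the start pair (0, p3), following both machines on each input symbol, reaches 5 state pairs: (0, p3), (2, p0), (5, p2), (1, p4), (4, p1).
M accepts in {2, 3, 5} and N accepts in {p0, p2, p5}. In every reachable pair the two components are either both accepting — (2, p0), (5, p2) — or both non-accepting, so no string is accepted by exactly one of the machines: L(M) \ L(N) and L(N) \ L(M) are both empty.
Hence every string is accepted by M iff it is accepted by N, and the two languages coincide.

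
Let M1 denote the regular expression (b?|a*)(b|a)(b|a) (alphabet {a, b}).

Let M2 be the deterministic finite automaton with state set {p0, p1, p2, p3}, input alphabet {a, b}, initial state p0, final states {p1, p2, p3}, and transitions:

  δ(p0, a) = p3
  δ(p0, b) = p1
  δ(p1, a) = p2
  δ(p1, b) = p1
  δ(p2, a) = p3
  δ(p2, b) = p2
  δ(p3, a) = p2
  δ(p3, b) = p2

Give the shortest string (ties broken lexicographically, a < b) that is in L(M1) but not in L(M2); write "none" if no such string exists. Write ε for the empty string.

none

Converting the expression M1 to a DFA (subset construction, then merging equivalent states) gives the minimal DFA with states {r0, r1, r2, r3, r4, r5, r6}, start state r0, accepting states {r3, r4, r5} and transitions r0: a→r1, b→r2; r1: a→r3, b→r4; r2: a→r4, b→r4; r3: a→r3, b→r4; r4: a→r5, b→r5; r5: a→r6, b→r6; r6: a→r6, b→r6.
Exploring the product automaton M1 × M2 from the start pair (r0, p0), following both machines on each input symbol, reaches 13 state pairs: (r0, p0), (r1, p3), (r2, p1), (r3, p2), (r4, p2), (r4, p1), (r3, p3), (r5, p3), (r5, p2), (r5, p1), (r6, p2), (r6, p3), (r6, p1).
M1 accepts in {r3, r4, r5} and M2 accepts in {p1, p2, p3}. The reachable pairs whose M1-component is accepting are (r3, p2), (r4, p2), (r4, p1), (r3, p3), (r5, p3), (r5, p2), (r5, p1); in each of them the M2-component is accepting too, so the product for L(M1) \ L(M2) (M1-component accepting, M2-component rejecting) has no reachable accepting pair and the difference is empty.
So every string accepted by M1 is also accepted by M2: L(M1) \ L(M2) = ∅ and there is no such string.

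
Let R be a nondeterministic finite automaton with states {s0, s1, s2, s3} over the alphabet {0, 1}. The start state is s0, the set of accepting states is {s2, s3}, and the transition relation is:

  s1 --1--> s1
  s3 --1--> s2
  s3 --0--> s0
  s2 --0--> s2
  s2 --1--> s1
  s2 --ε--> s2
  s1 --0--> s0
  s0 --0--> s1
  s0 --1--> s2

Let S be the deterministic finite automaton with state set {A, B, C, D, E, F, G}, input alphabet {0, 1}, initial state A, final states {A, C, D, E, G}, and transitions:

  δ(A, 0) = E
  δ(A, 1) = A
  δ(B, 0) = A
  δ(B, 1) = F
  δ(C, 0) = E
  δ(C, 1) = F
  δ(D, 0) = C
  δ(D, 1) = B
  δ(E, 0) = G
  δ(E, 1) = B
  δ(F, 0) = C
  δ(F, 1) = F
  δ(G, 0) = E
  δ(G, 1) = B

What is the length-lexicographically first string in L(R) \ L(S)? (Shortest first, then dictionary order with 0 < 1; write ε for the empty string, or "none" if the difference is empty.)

The string 001 is accepted by R but not by S.
No shorter string lies in the difference, and 001 is the lexicographically first length-3 string in L(R) \ L(S).

001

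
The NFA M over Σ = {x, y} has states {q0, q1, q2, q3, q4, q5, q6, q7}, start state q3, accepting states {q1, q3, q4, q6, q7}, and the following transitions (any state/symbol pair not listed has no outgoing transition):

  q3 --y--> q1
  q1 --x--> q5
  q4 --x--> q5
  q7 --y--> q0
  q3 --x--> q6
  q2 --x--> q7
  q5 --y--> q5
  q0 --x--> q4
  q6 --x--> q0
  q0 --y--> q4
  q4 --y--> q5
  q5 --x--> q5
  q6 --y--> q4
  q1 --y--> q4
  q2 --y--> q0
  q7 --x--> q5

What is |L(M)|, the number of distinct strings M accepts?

The useful subgraph on states {q0, q1, q3, q4, q6} is acyclic, so L(M) is finite; the longest accepting path visits 4 useful states, giving maximum string length 3.
Counting accepting paths from q3 by length: 1 of length 0, 2 of length 1, 2 of length 2, 2 of length 3. Total 7.

7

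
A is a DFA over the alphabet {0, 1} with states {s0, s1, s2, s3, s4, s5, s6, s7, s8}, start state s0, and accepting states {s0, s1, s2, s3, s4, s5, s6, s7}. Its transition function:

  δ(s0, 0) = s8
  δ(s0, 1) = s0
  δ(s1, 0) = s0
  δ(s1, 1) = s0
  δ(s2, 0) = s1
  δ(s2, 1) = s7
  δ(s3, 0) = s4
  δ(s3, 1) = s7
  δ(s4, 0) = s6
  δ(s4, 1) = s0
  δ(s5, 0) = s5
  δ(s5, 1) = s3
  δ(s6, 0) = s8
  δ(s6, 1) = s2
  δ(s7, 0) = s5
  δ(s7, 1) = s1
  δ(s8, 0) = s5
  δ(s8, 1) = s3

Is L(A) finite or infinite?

State s0 is reachable from the start and can reach an accepting state, and it lies on the cycle s0 → s8 → s3 → s4 → s0.
Traversing that cycle any number of times yields accepted strings of unbounded length, so the language is infinite.

infinite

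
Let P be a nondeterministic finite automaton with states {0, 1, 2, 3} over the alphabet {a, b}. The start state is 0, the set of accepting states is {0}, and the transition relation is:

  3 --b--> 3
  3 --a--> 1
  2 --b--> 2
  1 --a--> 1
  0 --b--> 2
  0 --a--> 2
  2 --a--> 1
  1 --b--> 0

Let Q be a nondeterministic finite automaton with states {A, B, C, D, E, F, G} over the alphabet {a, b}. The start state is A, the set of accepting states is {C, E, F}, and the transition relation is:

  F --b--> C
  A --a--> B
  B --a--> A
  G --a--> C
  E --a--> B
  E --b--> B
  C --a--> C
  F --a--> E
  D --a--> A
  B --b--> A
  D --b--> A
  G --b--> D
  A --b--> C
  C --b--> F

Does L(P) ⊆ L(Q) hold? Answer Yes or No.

The empty string ε is in L(P) but not in L(Q).
So L(P) ⊄ L(Q).

No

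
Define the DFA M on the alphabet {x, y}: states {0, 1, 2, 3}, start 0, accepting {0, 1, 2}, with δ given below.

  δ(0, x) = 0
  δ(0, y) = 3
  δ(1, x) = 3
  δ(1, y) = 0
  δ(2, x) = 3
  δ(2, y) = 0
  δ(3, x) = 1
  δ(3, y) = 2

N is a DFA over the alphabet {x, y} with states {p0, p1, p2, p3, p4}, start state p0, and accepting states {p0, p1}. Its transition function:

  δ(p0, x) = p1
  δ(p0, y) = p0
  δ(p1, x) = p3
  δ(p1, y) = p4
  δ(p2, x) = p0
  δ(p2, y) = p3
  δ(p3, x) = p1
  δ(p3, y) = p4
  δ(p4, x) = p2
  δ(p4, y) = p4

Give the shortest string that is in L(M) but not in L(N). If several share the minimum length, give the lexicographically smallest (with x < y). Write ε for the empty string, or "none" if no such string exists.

The string xx is accepted by M but not by N.
No shorter string lies in the difference, and xx is the lexicographically first length-2 string in L(M) \ L(N).

xx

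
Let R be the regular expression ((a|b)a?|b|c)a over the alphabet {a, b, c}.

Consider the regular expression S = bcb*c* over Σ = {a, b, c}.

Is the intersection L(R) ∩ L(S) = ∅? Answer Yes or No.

Converting the expression R to a DFA (subset construction, then merging equivalent states) gives the minimal DFA with states {r0, r1, r2, r3, r4, r5}, start state r0, accepting states {r3, r5} and transitions r0: a→r1, b→r1, c→r2; r1: a→r3, b→r4, c→r4; r2: a→r5, b→r4, c→r4; r3: a→r5, b→r4, c→r4; r4: a→r4, b→r4, c→r4; r5: a→r4, b→r4, c→r4.
Converting the expression S to a DFA (subset construction, then merging equivalent states) gives the minimal DFA with states {s0, s1, s2, s3, s4}, start state s0, accepting states {s3, s4} and transitions s0: a→s1, b→s2, c→s1; s1: a→s1, b→s1, c→s1; s2: a→s1, b→s1, c→s3; s3: a→s1, b→s3, c→s4; s4: a→s1, b→s1, c→s4.
Exploring the product automaton R × S from the start pair (r0, s0), following both machines on each input symbol, reaches 9 state pairs: (r0, s0), (r1, s1), (r1, s2), (r2, s1), (r3, s1), (r4, s1), (r4, s3), (r5, s1), (r4, s4).
R accepts in {r3, r5} and S accepts in {s3, s4}; no reachable pair has both components accepting, so no string drives both machines to acceptance simultaneously and L(R) ∩ L(S) = ∅.
So no string is accepted by both, and the intersection is empty.

Yes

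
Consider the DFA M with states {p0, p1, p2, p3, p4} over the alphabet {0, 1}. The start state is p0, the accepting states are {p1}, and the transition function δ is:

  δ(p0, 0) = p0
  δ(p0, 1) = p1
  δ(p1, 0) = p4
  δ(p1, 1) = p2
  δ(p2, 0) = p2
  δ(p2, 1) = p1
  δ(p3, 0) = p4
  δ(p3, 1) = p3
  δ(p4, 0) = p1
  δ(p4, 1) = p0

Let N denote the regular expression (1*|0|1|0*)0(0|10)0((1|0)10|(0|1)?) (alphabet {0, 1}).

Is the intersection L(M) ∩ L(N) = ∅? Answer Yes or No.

No

The string 0001 is accepted by both M and N.
Hence L(M) ∩ L(N) ≠ ∅.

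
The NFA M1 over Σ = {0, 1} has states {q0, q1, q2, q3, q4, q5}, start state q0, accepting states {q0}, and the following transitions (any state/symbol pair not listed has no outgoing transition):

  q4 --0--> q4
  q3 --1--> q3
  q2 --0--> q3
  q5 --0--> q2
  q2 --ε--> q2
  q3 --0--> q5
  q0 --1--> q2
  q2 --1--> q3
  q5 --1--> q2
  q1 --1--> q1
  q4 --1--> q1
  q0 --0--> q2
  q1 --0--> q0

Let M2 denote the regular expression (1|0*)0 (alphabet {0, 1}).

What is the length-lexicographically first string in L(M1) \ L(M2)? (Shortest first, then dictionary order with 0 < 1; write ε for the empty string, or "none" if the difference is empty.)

ε

The empty string ε is accepted by M1 but not by M2.
Since ε is the unique shortest string, it is the required witness.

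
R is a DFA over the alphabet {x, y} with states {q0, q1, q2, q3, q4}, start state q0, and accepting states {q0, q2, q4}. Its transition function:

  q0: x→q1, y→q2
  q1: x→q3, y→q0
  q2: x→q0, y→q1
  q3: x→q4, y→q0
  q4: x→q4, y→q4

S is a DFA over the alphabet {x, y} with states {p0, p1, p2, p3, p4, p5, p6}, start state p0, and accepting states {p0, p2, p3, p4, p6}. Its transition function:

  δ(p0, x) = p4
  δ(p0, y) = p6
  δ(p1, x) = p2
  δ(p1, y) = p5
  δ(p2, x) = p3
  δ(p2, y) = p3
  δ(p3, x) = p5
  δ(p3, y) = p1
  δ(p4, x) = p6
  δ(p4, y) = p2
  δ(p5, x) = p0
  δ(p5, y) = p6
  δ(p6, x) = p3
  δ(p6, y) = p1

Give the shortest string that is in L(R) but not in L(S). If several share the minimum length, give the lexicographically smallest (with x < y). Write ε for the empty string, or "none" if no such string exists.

The string xxy is accepted by R but not by S.
No shorter string lies in the difference, and xxy is the lexicographically first length-3 string in L(R) \ L(S).

xxy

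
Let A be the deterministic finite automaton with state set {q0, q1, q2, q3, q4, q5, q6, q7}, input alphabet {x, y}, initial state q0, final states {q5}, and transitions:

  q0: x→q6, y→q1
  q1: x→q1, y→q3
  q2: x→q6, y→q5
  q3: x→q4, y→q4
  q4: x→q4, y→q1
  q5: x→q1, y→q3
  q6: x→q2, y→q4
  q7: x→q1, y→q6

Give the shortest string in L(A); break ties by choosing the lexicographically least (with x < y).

A breadth-first search from q0 reaches an accepting state first via the path q0 → q6 → q2 → q5 on input xxy.
No string of length < 3 is accepted (BFS exhausts all shorter strings without reaching an accepting state), and xxy is the lexicographically least accepting string of length 3.

xxy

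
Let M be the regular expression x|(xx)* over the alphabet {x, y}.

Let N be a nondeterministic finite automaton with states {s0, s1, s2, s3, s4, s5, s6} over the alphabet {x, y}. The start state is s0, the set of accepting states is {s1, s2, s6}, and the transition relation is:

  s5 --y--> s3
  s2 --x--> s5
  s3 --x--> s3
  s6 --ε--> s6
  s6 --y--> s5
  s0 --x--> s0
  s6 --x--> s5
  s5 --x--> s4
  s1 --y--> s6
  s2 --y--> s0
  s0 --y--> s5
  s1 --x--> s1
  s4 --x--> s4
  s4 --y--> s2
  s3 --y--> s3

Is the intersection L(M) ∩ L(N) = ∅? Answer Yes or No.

Converting the expression M to a DFA (subset construction, then merging equivalent states) gives the minimal DFA with states {m0, m1, m2, m3, m4}, start state m0, accepting states {m0, m1, m3} and transitions m0: x→m1, y→m2; m1: x→m3, y→m2; m2: x→m2, y→m2; m3: x→m4, y→m2; m4: x→m3, y→m2.
Exploring the product automaton M × N from the start pair (m0, s0), following both machines on each input symbol, reaches 9 state pairs: (m0, s0), (m1, s0), (m2, s5), (m3, s0), (m2, s4), (m2, s3), (m4, s0), (m2, s2), (m2, s0).
M accepts in {m0, m1, m3} and N accepts in {s1, s2, s6}; no reachable pair has both components accepting, so no string drives both machines to acceptance simultaneously and L(M) ∩ L(N) = ∅.
So no string is accepted by both, and the intersection is empty.

Yes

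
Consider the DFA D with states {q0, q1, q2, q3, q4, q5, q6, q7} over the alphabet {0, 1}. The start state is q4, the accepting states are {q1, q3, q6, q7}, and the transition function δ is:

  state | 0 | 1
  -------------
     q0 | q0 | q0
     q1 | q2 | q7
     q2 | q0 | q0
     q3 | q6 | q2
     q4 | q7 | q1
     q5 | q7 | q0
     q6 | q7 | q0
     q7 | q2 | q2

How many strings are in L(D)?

The useful subgraph on states {q1, q4, q7} is acyclic, so L(D) is finite; the longest accepting path visits 3 useful states, giving maximum string length 2.
Counting accepting paths from q4 by length: 2 of length 1, 1 of length 2. Total 3.

3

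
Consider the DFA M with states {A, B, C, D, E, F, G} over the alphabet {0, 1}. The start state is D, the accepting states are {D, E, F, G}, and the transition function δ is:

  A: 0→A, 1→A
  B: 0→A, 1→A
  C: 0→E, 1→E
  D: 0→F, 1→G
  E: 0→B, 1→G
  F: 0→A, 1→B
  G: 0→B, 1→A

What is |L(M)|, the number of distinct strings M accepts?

The useful subgraph on states {D, F, G} is acyclic, so L(M) is finite; the longest accepting path visits 2 useful states, giving maximum string length 1.
Counting accepting paths from D by length: 1 of length 0, 2 of length 1. Total 3.

3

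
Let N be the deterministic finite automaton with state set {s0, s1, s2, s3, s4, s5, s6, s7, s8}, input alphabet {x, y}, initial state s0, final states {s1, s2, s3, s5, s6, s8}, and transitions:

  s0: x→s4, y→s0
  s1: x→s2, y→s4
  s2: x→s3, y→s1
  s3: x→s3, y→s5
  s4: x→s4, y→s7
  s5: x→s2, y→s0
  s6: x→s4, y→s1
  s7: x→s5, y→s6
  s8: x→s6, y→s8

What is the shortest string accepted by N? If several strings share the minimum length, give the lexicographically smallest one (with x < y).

xyx

A breadth-first search from s0 reaches an accepting state first via the path s0 → s4 → s7 → s5 on input xyx.
No string of length < 3 is accepted (BFS exhausts all shorter strings without reaching an accepting state), and xyx is the lexicographically least accepting string of length 3.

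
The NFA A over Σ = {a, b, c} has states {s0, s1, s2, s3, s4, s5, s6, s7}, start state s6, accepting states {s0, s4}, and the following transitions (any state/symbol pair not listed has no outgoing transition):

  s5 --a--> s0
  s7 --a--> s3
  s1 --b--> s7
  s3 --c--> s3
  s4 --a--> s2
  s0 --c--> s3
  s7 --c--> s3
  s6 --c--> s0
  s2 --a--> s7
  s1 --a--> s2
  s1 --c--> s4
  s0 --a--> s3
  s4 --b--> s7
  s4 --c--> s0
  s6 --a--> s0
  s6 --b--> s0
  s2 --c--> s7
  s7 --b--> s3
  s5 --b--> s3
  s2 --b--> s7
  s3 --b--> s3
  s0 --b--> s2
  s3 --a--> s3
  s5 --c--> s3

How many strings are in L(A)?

3

The useful subgraph on states {s0, s6} is acyclic, so L(A) is finite; the longest accepting path visits 2 useful states, giving maximum string length 1.
Counting accepting paths from s6 by length: 3 of length 1. Total 3.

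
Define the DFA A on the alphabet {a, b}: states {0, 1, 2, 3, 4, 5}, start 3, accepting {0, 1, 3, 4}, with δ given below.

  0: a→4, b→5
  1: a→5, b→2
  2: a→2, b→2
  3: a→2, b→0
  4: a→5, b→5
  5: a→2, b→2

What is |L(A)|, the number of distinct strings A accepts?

3

The useful subgraph on states {0, 3, 4} is acyclic, so L(A) is finite; the longest accepting path visits 3 useful states, giving maximum string length 2.
Counting accepting paths from 3 by length: 1 of length 0, 1 of length 1, 1 of length 2. Total 3.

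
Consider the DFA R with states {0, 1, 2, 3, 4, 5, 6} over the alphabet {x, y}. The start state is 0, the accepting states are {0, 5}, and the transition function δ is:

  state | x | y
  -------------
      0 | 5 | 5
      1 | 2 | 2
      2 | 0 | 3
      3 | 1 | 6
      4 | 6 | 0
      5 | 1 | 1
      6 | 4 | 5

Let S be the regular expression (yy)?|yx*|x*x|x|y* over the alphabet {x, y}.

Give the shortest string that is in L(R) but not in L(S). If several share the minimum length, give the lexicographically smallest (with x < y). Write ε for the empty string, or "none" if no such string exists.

The string xxyx is accepted by R but not by S.
No shorter string lies in the difference, and xxyx is the lexicographically first length-4 string in L(R) \ L(S).

xxyx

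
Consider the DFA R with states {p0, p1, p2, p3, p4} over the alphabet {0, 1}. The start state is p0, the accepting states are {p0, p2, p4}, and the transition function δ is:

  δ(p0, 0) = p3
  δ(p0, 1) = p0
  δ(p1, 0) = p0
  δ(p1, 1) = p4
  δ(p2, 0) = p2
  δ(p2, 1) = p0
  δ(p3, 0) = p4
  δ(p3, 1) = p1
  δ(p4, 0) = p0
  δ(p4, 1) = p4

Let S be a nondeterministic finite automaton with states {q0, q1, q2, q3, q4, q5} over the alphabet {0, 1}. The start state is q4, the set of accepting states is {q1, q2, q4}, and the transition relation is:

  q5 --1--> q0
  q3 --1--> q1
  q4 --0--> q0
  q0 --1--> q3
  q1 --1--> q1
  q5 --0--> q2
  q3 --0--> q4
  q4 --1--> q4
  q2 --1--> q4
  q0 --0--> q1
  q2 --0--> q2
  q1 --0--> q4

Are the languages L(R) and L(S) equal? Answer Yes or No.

Yes

Exploring the product automaton R × S from the start pair (p0, q4), following both machines on each input symbol, reaches 4 state pairs: (p0, q4), (p3, q0), (p4, q1), (p1, q3).
R accepts in {p0, p2, p4} and S accepts in {q1, q2, q4}. In every reachable pair the two components are either both accepting — (p0, q4), (p4, q1) — or both non-accepting, so no string is accepted by exactly one of the machines: L(R) \ L(S) and L(S) \ L(R) are both empty.
Hence every string is accepted by R iff it is accepted by S, and the two languages coincide.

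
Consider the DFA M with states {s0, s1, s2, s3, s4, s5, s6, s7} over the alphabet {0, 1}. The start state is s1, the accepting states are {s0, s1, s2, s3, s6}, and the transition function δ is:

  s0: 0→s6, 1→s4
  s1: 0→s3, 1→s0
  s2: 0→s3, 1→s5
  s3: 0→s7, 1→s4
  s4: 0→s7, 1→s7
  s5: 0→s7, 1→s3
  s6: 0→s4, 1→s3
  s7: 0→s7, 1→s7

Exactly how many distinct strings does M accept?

5

The useful subgraph on states {s0, s1, s3, s6} is acyclic, so L(M) is finite; the longest accepting path visits 4 useful states, giving maximum string length 3.
Counting accepting paths from s1 by length: 1 of length 0, 2 of length 1, 1 of length 2, 1 of length 3. Total 5.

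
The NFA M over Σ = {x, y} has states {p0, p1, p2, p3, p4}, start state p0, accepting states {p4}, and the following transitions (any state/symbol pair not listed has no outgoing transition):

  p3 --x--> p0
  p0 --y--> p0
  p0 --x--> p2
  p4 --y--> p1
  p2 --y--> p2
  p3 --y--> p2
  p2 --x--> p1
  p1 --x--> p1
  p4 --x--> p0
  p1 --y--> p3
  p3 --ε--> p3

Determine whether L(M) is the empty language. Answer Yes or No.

Yes

The states reachable from the start state are {p0, p1, p2, p3}.
None of the accepting states {p4} is reachable, so no string is accepted and L(M) = ∅.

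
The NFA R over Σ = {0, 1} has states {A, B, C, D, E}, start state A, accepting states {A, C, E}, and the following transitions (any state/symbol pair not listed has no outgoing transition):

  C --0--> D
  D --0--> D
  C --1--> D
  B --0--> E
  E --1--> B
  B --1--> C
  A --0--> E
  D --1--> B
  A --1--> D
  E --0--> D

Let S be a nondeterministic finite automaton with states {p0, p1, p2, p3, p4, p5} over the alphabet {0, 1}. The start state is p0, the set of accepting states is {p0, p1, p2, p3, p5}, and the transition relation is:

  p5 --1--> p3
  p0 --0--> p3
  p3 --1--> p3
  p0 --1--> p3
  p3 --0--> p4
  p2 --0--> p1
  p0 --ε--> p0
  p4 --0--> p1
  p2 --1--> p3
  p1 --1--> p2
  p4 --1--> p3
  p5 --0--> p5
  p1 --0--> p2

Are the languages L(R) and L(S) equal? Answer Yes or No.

No

The string 010 is accepted by R but rejected by S.
So L(R) ≠ L(S).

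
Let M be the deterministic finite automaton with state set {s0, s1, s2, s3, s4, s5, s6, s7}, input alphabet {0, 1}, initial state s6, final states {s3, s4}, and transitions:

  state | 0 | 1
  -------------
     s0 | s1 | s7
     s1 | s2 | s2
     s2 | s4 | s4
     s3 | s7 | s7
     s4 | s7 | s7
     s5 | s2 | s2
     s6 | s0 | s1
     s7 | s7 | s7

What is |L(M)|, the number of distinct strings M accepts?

The useful subgraph on states {s0, s1, s2, s4, s6} is acyclic, so L(M) is finite; the longest accepting path visits 5 useful states, giving maximum string length 4.
Counting accepting paths from s6 by length: 4 of length 3, 4 of length 4. Total 8.

8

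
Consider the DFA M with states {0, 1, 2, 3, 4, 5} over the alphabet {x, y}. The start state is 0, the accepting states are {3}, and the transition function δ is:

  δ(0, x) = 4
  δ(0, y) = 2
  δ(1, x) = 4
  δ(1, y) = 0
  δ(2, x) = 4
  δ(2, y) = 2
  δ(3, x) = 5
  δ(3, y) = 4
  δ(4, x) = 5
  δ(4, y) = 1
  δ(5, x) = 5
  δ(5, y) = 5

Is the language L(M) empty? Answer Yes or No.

The states reachable from the start state are {0, 1, 2, 4, 5}.
None of the accepting states {3} is reachable, so no string is accepted and L(M) = ∅.

Yes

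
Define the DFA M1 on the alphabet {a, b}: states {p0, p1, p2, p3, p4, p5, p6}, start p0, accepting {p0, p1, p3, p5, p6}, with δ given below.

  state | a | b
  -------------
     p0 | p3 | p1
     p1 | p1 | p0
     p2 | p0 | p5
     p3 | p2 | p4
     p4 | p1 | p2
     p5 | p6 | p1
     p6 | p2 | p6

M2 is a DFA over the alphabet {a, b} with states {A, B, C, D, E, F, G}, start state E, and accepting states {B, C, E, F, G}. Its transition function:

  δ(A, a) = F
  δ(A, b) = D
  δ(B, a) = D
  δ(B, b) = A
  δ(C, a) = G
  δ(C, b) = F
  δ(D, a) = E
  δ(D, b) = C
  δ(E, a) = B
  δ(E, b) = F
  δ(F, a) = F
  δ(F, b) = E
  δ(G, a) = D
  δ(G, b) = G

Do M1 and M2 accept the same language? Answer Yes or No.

Yes

Exploring the product automaton M1 × M2 from the start pair (p0, E), following both machines on each input symbol, reaches 7 state pairs: (p0, E), (p3, B), (p1, F), (p2, D), (p4, A), (p5, C), (p6, G).
M1 accepts in {p0, p1, p3, p5, p6} and M2 accepts in {B, C, E, F, G}. In every reachable pair the two components are either both accepting — (p0, E), (p3, B), (p1, F), (p5, C), (p6, G) — or both non-accepting, so no string is accepted by exactly one of the machines: L(M1) \ L(M2) and L(M2) \ L(M1) are both empty.
Hence every string is accepted by M1 iff it is accepted by M2, and the two languages coincide.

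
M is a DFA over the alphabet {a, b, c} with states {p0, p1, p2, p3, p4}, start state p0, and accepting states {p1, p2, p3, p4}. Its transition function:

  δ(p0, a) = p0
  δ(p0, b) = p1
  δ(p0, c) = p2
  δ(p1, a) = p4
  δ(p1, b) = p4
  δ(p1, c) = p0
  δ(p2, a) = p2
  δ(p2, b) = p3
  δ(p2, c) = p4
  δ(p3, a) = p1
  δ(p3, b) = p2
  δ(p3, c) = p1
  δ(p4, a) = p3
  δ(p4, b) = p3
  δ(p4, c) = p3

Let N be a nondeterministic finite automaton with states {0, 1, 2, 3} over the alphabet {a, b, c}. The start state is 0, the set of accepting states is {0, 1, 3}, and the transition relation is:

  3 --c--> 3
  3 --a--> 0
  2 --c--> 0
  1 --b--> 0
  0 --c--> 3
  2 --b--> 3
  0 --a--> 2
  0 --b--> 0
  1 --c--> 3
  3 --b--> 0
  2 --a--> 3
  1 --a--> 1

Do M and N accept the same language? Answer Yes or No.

The string ba is accepted by M but rejected by N.
So L(M) ≠ L(N).

No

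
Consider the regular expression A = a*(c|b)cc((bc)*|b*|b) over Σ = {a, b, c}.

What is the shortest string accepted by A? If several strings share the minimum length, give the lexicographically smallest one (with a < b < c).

bcc

By inspection of the expression, no string of length less than 3 matches, and bcc is the lexicographically first match of length 3.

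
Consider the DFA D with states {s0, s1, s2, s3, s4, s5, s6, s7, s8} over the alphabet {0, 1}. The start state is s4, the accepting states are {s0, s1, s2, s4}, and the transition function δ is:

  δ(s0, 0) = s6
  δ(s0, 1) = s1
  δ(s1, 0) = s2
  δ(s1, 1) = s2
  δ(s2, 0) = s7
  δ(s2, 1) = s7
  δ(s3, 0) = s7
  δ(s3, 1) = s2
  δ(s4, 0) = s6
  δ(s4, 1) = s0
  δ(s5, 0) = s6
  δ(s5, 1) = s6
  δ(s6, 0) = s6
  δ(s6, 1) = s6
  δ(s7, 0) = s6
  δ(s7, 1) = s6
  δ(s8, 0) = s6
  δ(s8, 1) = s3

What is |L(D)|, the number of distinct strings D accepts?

The useful subgraph on states {s0, s1, s2, s4} is acyclic, so L(D) is finite; the longest accepting path visits 4 useful states, giving maximum string length 3.
Counting accepting paths from s4 by length: 1 of length 0, 1 of length 1, 1 of length 2, 2 of length 3. Total 5.

5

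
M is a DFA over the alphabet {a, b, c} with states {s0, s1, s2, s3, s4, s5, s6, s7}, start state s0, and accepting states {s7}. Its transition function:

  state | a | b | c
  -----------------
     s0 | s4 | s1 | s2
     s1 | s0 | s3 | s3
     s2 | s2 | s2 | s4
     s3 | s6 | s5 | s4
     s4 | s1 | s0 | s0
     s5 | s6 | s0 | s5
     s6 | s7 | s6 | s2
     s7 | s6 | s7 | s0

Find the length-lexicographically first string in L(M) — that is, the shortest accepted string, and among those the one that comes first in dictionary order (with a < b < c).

A breadth-first search from s0 reaches an accepting state first via the path s0 → s1 → s3 → s6 → s7 on input bbaa.
No string of length < 4 is accepted (BFS exhausts all shorter strings without reaching an accepting state), and bbaa is the lexicographically least accepting string of length 4.

bbaa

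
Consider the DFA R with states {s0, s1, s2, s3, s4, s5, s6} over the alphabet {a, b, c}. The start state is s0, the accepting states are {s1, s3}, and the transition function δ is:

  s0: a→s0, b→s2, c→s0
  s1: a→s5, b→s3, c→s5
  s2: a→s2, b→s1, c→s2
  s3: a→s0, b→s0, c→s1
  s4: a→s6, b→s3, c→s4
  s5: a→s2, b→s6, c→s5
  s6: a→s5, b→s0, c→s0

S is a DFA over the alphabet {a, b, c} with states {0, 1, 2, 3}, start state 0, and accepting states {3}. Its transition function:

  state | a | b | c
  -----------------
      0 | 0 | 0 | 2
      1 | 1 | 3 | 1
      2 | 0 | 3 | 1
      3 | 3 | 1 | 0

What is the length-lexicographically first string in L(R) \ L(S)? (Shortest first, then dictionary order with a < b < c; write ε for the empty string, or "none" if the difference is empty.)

bb

The string bb is accepted by R but not by S.
No shorter string lies in the difference, and bb is the lexicographically first length-2 string in L(R) \ L(S).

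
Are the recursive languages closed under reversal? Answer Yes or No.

Yes

Reverse the input on the tape and then run the decider for L; this halts and accepts exactly Lᴿ.
So the recursive languages are closed under reversal.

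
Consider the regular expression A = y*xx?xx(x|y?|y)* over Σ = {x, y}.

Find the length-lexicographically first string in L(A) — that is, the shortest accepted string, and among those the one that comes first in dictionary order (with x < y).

By inspection of the expression, no string of length less than 3 matches, and xxx is the lexicographically first match of length 3.

xxx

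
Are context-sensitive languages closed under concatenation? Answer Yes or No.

With disjoint nonterminals (and terminals first replaced by fresh nonterminal copies so contexts cannot straddle the boundary), S → S₁S₂ added to two noncontracting grammars is noncontracting and generates L₁L₂; equivalently an LBA guesses the split point and checks each part in place.
So the context-sensitive languages are closed under concatenation.

Yes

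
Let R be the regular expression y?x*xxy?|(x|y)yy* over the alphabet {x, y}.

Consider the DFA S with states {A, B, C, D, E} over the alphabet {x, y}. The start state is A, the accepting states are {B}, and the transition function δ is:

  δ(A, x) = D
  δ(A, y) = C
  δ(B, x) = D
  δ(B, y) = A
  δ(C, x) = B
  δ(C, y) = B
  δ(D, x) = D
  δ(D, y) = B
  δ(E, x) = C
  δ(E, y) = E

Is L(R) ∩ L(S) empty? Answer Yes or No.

No

The string xy is accepted by both R and S.
Hence L(R) ∩ L(S) ≠ ∅.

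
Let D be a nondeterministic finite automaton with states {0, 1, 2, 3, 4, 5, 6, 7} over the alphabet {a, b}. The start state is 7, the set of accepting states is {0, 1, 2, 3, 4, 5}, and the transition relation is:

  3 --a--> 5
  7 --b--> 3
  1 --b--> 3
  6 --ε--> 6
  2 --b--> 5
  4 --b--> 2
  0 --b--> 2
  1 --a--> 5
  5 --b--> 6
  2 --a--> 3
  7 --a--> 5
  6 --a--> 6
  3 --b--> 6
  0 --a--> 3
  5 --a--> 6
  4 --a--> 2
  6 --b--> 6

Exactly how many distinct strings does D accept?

The useful subgraph on states {3, 5, 7} is acyclic, so L(D) is finite; the longest accepting path visits 3 useful states, giving maximum string length 2.
Counting accepting paths from 7 by length: 2 of length 1, 1 of length 2. Total 3.

3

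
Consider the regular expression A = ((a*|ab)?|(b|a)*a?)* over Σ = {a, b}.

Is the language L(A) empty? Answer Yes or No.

No

The empty string ε matches the expression, so it belongs to L(A).
Since L(A) contains at least one string, it is not empty.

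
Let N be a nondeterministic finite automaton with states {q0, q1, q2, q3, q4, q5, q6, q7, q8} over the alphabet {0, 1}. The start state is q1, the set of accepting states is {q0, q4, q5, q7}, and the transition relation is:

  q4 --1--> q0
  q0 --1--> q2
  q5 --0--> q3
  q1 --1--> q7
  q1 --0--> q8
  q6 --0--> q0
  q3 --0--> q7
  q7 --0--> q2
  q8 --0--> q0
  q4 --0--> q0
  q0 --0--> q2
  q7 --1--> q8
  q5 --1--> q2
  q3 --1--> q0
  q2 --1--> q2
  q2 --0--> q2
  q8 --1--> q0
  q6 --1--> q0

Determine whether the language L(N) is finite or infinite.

finite

The useful states (reachable from q1 and able to reach an accepting state) are {q0, q1, q7, q8}.
Restricted to these states the transition graph has no cycle, so every accepting path has bounded length and L is finite.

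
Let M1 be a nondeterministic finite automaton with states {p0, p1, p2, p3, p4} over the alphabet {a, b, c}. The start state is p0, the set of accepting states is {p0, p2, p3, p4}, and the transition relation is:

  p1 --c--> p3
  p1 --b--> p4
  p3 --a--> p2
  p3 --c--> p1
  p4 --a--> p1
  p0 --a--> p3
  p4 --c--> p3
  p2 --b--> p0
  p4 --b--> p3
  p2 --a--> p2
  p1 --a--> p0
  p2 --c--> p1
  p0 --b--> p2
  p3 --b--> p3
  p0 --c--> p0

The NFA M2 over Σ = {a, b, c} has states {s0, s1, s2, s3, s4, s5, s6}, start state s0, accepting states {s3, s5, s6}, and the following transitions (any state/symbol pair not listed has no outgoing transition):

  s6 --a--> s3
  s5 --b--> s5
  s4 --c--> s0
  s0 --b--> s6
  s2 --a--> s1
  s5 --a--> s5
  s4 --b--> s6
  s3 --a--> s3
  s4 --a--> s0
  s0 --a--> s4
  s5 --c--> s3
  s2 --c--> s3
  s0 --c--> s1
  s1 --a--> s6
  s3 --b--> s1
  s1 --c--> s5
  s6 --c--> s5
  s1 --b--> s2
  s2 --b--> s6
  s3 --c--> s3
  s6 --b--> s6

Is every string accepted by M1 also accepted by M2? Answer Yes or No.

No

The empty string ε is in L(M1) but not in L(M2).
So L(M1) ⊄ L(M2).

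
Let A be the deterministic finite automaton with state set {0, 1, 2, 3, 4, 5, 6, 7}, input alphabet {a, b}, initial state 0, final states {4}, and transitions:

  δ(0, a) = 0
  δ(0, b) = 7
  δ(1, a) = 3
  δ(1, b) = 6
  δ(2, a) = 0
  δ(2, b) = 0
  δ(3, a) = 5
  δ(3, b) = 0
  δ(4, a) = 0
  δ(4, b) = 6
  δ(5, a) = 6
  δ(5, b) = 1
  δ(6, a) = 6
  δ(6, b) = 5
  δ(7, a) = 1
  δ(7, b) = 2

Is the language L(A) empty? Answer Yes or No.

Yes

The states reachable from the start state are {0, 1, 2, 3, 5, 6, 7}.
None of the accepting states {4} is reachable, so no string is accepted and L(A) = ∅.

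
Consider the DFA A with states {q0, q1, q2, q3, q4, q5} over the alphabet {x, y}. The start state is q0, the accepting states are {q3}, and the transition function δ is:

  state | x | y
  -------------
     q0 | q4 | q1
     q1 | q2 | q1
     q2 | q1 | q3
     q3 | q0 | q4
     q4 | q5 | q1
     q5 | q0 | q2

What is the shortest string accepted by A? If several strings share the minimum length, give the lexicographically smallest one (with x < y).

yxy

A breadth-first search from q0 reaches an accepting state first via the path q0 → q1 → q2 → q3 on input yxy.
No string of length < 3 is accepted (BFS exhausts all shorter strings without reaching an accepting state), and yxy is the lexicographically least accepting string of length 3.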